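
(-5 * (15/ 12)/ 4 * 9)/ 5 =-45/ 16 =-2.81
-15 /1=-15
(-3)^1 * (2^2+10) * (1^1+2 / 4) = -63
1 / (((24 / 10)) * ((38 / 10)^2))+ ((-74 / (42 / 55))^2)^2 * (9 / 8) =6191057766526375 / 62406792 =99204871.27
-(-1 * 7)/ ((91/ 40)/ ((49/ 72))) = 245/ 117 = 2.09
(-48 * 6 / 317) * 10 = -2880 / 317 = -9.09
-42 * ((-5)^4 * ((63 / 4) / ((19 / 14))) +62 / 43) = -248938851 / 817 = -304698.72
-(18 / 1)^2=-324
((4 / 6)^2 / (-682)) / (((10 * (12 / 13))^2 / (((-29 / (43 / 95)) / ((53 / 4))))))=93119 / 2517930360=0.00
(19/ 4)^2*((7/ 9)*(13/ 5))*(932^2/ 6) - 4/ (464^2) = 6605362.74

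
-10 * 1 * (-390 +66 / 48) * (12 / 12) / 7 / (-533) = -15545 / 14924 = -1.04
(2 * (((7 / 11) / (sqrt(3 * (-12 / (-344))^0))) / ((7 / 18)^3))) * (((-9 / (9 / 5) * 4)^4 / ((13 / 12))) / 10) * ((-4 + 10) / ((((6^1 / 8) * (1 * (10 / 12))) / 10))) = 71663616000 * sqrt(3) / 7007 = 17714431.85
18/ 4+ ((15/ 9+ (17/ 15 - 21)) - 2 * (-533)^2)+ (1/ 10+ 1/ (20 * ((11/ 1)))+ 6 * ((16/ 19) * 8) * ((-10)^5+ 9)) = -19269520229/ 4180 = -4609933.07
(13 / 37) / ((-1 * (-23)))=13 / 851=0.02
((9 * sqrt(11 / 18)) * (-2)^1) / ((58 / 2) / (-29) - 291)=3 * sqrt(22) / 292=0.05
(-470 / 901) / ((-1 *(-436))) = -235 / 196418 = -0.00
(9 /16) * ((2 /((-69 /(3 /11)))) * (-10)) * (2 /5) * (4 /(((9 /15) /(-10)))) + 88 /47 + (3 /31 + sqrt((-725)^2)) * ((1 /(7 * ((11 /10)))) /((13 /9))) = 65.88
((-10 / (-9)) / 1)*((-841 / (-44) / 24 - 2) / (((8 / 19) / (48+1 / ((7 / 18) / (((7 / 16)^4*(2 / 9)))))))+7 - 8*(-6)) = -5175985325 / 56623104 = -91.41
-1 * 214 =-214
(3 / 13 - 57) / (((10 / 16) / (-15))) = 17712 / 13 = 1362.46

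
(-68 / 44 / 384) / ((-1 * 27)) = 17 / 114048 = 0.00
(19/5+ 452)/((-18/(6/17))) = -2279/255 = -8.94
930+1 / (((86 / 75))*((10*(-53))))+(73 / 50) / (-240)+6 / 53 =930.11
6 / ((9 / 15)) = 10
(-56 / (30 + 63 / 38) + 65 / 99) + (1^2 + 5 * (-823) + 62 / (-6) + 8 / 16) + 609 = -279159055 / 79398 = -3515.95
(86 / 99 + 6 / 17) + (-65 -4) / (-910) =1.30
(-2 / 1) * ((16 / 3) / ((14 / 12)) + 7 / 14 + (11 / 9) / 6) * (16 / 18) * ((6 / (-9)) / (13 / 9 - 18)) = -31904 / 84483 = -0.38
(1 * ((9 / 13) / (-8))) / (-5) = 9 / 520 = 0.02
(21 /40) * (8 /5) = 21 /25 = 0.84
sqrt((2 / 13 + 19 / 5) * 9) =3 * sqrt(16705) / 65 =5.97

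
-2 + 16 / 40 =-8 / 5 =-1.60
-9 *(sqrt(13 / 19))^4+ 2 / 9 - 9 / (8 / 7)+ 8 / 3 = -239111 / 25992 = -9.20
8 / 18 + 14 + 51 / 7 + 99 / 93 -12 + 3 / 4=90187 / 7812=11.54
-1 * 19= -19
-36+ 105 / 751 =-26931 / 751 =-35.86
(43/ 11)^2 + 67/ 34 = 70973/ 4114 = 17.25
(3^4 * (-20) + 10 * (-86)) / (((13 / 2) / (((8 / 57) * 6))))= -79360 / 247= -321.30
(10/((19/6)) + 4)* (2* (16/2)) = 2176/19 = 114.53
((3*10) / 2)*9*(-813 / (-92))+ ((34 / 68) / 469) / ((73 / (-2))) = 3757681843 / 3149804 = 1192.99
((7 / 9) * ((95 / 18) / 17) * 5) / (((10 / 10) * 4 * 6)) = 3325 / 66096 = 0.05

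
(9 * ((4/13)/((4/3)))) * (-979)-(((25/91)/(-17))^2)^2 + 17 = -11548300116933269/5727449317681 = -2016.31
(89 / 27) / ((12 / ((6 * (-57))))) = -1691 / 18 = -93.94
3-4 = -1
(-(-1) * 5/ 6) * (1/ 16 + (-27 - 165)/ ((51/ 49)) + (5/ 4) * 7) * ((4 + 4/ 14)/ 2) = -1194475/ 3808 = -313.68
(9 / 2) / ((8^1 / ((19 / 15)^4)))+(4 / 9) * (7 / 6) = 530963 / 270000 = 1.97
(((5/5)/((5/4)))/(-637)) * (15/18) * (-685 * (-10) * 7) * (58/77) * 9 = -2383800/7007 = -340.20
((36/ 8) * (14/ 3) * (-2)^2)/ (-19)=-84/ 19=-4.42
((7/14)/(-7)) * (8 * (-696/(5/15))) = 8352/7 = 1193.14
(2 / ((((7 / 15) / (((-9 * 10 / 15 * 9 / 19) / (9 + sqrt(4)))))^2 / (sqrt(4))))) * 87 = 228322800 / 2140369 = 106.67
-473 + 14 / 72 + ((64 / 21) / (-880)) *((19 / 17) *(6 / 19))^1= -111402733 / 235620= -472.81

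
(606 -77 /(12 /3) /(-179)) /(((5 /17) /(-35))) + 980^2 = 636003613 /716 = 888273.20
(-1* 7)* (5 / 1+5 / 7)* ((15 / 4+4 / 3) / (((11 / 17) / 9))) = -2828.18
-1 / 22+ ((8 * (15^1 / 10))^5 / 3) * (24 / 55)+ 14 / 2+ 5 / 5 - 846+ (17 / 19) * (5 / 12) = 40305923 / 1140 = 35356.07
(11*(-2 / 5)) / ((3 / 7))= -10.27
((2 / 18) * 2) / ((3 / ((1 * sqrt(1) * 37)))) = 74 / 27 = 2.74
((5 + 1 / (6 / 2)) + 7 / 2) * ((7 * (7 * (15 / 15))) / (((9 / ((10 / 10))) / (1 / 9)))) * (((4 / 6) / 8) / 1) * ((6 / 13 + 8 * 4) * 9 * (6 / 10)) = 547967 / 7020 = 78.06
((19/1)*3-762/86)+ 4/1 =2242/43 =52.14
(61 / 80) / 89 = 0.01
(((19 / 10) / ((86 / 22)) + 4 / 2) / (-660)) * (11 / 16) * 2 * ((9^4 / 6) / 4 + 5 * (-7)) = -2038583 / 1651200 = -1.23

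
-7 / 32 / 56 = -1 / 256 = -0.00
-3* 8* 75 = -1800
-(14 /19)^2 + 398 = 143482 /361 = 397.46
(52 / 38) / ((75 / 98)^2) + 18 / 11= 4670494 / 1175625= 3.97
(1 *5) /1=5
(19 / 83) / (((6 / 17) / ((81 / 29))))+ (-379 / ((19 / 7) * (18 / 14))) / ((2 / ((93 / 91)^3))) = -39491251224 / 703327807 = -56.15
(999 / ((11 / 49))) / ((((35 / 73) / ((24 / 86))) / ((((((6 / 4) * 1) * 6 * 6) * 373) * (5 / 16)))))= 15423404157 / 946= 16303809.89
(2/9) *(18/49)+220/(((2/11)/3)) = 177874/49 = 3630.08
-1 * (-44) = 44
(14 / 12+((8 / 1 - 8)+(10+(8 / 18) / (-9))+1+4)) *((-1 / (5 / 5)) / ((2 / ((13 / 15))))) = -33943 / 4860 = -6.98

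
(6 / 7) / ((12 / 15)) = 15 / 14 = 1.07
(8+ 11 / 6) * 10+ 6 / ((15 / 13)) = 1553 / 15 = 103.53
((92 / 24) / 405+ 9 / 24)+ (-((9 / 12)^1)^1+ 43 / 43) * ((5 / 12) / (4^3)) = 480361 / 1244160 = 0.39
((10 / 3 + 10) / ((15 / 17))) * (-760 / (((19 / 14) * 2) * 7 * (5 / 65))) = -70720 / 9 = -7857.78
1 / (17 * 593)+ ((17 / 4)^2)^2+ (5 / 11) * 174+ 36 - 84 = 10144341739 / 28388096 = 357.34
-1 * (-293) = 293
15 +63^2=3984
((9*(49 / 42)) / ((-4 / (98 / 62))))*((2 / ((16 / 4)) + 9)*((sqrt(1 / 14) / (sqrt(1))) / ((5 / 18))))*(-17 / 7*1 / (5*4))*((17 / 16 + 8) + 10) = 87.79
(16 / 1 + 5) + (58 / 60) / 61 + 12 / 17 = 675763 / 31110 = 21.72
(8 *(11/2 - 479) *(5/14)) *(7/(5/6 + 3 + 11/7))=-397740/227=-1752.16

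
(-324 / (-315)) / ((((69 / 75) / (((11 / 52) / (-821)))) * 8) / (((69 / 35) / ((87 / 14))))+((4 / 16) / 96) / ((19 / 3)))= -963072 / 84307478143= -0.00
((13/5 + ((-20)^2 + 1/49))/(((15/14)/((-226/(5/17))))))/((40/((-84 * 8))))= 3031860512/625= 4850976.82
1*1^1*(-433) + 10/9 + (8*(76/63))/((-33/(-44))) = -79195/189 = -419.02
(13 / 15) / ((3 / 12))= 52 / 15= 3.47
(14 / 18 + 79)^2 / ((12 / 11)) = 1417691 / 243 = 5834.12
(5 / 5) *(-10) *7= -70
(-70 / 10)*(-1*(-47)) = -329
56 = 56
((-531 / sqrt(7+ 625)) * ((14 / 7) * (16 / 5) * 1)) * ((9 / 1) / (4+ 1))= -38232 * sqrt(158) / 1975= -243.33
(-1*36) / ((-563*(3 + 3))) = 6 / 563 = 0.01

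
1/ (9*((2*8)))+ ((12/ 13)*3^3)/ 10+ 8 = 98273/ 9360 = 10.50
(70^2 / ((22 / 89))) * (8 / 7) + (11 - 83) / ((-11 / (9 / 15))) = 22658.47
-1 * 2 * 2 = -4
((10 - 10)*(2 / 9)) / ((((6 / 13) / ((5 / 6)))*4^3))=0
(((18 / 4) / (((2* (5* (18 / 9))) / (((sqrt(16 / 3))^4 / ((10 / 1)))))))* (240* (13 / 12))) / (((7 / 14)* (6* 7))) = 832 / 105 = 7.92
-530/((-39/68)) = 36040/39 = 924.10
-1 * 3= -3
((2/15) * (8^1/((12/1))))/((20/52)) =52/225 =0.23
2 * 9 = 18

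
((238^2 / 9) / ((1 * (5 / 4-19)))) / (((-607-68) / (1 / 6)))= 113288 / 1293975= 0.09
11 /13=0.85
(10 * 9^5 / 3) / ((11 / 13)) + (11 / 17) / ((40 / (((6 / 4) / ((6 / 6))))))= 3479954763 / 14960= 232617.30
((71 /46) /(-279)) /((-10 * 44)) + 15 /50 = 1694159 /5646960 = 0.30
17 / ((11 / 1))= 1.55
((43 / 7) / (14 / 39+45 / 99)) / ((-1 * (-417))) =0.02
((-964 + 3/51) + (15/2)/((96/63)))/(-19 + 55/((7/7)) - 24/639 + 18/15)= -158747835/6151552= -25.81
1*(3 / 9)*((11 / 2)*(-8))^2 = 1936 / 3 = 645.33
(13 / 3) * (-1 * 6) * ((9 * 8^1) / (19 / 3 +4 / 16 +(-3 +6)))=-22464 / 115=-195.34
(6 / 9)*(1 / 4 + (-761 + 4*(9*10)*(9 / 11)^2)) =-251563 / 726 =-346.51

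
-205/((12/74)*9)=-7585/54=-140.46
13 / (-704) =-13 / 704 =-0.02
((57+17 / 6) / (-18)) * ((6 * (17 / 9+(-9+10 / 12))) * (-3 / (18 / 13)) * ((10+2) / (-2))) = 527371 / 324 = 1627.69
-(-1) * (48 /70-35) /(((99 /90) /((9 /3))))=-7206 /77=-93.58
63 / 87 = 21 / 29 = 0.72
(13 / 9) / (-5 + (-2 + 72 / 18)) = -13 / 27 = -0.48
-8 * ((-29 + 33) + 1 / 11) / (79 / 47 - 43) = 8460 / 10681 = 0.79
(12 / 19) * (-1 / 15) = -4 / 95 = -0.04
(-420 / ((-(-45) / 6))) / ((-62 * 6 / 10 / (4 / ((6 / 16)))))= 16.06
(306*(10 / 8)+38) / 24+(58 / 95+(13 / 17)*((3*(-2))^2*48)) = 103841383 / 77520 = 1339.54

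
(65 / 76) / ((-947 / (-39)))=2535 / 71972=0.04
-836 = -836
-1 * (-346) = 346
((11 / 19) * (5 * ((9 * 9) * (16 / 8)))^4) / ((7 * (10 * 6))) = 78918988500 / 133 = 593375853.38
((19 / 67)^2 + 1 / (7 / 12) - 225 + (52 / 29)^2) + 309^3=779679007529159 / 26426743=29503409.01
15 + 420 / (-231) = 145 / 11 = 13.18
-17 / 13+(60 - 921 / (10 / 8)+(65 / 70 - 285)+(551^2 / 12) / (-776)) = -4214852903 / 4236960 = -994.78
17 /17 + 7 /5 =12 /5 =2.40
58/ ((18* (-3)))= -29/ 27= -1.07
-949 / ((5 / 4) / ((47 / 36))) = -44603 / 45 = -991.18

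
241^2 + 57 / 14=813191 / 14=58085.07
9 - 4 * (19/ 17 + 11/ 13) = 253/ 221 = 1.14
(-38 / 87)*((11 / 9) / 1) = -418 / 783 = -0.53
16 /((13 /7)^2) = 784 /169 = 4.64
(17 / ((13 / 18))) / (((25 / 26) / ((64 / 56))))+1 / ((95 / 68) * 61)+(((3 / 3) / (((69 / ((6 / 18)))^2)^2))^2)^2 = 64510808858847520091339535573241914116676469 / 2304873060946495669517418710579820624042825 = 27.99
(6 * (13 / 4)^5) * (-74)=-41213523 / 256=-160990.32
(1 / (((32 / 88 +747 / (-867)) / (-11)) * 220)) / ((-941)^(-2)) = 88911.69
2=2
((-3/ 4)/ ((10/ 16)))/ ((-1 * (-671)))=-6/ 3355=-0.00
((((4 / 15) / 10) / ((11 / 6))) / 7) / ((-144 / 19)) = -19 / 69300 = -0.00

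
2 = 2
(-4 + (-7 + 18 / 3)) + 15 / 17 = -4.12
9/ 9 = 1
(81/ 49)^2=6561/ 2401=2.73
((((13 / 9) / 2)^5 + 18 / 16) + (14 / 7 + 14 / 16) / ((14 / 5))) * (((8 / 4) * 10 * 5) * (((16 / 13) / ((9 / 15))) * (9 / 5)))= 1553033450 / 1791153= 867.06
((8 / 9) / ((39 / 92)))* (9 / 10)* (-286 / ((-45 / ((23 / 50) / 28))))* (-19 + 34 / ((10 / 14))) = 3328468 / 590625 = 5.64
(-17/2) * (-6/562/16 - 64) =4891699/8992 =544.01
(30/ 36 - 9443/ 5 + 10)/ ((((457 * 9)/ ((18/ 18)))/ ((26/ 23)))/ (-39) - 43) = 9520277/ 691005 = 13.78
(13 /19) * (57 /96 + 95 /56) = 351 /224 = 1.57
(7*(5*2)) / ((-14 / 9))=-45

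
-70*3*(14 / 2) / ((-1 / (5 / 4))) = 3675 / 2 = 1837.50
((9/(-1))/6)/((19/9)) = -27/38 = -0.71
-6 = -6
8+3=11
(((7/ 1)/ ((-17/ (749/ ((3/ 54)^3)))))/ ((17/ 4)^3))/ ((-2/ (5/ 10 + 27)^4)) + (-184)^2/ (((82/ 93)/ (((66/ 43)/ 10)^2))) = 1060569080913487684176/ 158291087225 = 6700118746.46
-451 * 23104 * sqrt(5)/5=-10419904 * sqrt(5)/5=-4659922.73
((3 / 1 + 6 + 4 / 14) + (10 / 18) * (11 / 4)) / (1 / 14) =2725 / 18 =151.39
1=1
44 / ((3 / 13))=572 / 3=190.67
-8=-8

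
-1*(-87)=87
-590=-590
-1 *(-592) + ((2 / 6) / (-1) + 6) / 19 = 33761 / 57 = 592.30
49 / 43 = 1.14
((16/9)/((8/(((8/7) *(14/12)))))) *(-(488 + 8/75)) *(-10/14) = 292864/2835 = 103.30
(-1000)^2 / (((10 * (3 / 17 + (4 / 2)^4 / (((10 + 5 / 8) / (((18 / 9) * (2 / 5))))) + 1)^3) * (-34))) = -14111328125 / 64777108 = -217.84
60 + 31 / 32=1951 / 32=60.97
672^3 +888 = 303465336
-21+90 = 69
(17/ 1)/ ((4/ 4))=17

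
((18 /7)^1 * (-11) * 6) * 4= -678.86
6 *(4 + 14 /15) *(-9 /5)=-1332 /25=-53.28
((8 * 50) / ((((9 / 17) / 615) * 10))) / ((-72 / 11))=-191675 / 27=-7099.07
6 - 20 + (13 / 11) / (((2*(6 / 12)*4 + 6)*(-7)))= -10793 / 770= -14.02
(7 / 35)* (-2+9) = 7 / 5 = 1.40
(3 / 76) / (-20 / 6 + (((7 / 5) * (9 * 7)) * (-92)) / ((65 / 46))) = -2925 / 425766136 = -0.00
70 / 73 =0.96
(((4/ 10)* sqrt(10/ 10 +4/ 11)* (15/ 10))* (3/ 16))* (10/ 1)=9* sqrt(165)/ 88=1.31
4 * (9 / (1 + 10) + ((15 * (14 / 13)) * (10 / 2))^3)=50935579092 / 24167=2107650.06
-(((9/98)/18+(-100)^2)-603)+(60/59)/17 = -1847326679/196588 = -9396.95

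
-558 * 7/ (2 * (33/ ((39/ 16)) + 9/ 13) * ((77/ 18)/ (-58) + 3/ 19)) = -503616204/ 308765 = -1631.07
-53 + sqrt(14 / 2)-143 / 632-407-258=-453919 / 632 + sqrt(7)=-715.58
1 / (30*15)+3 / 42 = 116 / 1575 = 0.07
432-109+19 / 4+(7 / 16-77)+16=267.19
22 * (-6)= -132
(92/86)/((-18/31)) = -713/387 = -1.84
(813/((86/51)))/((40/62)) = 1285353/1720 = 747.30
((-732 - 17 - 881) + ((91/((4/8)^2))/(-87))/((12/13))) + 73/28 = -11926111/7308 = -1631.93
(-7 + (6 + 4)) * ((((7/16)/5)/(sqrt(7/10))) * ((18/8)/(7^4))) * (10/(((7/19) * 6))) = 0.00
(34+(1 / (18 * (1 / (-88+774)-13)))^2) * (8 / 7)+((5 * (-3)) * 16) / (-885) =104079246715768 / 2659944675717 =39.13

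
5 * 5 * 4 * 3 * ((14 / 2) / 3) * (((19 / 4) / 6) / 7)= 475 / 6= 79.17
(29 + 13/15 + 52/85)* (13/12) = 25259/765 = 33.02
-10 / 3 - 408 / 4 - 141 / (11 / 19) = -11513 / 33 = -348.88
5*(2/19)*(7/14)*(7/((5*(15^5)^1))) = 7/14428125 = 0.00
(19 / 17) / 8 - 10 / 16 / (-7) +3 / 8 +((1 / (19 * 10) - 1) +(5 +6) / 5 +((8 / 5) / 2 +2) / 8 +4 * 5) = 2004083 / 90440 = 22.16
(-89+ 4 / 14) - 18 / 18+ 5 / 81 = -89.65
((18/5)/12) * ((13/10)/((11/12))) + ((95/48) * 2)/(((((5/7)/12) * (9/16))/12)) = 1170751/825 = 1419.09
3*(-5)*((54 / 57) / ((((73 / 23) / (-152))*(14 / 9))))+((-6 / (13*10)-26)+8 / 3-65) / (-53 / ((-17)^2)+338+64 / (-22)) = 46385484409454 / 106089141795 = 437.23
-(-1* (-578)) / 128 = -289 / 64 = -4.52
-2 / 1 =-2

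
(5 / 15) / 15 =1 / 45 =0.02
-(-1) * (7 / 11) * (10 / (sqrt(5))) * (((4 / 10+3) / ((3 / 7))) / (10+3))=1666 * sqrt(5) / 2145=1.74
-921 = -921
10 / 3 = 3.33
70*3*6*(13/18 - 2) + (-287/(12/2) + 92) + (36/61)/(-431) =-247004161/157746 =-1565.83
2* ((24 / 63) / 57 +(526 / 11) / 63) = 20164 / 13167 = 1.53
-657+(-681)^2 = 463104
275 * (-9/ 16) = -2475/ 16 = -154.69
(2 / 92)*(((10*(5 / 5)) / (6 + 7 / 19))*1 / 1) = 95 / 2783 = 0.03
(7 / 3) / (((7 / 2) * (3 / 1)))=2 / 9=0.22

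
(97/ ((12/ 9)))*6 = 873/ 2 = 436.50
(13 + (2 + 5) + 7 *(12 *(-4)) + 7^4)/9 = 695/3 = 231.67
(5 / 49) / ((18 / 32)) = 80 / 441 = 0.18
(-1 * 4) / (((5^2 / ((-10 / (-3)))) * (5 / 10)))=-16 / 15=-1.07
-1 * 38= -38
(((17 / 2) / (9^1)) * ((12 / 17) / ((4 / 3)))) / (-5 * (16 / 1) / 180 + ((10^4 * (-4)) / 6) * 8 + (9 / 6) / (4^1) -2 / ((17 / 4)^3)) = -176868 / 18865953781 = -0.00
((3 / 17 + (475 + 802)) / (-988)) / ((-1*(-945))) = -5428 / 3968055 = -0.00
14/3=4.67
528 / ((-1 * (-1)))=528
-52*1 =-52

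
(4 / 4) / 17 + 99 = 1684 / 17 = 99.06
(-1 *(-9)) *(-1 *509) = -4581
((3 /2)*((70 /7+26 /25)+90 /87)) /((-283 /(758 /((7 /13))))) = -90.09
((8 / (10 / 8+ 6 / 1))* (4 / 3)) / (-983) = -128 / 85521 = -0.00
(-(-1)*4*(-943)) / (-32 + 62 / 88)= 165968 / 1377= 120.53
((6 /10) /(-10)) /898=-3 /44900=-0.00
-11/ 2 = -5.50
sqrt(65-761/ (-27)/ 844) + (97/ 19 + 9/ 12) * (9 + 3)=sqrt(938093973)/ 3798 + 1335/ 19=78.33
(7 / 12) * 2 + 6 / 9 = 1.83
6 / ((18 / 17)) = 5.67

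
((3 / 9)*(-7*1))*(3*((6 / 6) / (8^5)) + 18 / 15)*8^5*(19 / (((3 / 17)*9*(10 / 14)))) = -345772469 / 225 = -1536766.53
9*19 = 171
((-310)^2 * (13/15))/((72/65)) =4060225/54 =75189.35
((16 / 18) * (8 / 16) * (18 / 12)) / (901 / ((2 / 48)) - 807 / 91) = 182 / 5900931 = 0.00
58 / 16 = 29 / 8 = 3.62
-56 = -56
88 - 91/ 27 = 2285/ 27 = 84.63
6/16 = 3/8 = 0.38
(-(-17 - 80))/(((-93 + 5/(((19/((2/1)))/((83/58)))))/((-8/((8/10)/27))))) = 74385/262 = 283.91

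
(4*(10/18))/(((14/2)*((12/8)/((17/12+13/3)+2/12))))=1.25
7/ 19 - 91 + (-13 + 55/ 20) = -7667/ 76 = -100.88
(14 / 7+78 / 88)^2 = 16129 / 1936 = 8.33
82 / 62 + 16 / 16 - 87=-2625 / 31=-84.68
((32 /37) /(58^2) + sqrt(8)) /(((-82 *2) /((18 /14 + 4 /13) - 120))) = 21550 /116097527 + 10775 *sqrt(2) /7462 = 2.04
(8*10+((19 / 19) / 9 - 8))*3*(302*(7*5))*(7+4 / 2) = 20579790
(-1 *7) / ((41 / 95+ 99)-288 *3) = 665 / 72634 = 0.01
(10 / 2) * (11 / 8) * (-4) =-55 / 2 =-27.50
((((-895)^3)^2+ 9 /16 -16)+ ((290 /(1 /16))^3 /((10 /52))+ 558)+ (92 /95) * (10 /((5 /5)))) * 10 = 781235983905481565415 /152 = 5139710420430799772.47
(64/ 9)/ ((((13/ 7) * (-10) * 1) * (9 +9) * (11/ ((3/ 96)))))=-7/ 115830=-0.00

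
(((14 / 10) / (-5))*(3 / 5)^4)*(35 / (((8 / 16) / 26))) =-206388 / 3125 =-66.04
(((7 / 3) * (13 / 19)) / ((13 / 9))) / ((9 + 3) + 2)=3 / 38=0.08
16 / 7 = 2.29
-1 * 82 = -82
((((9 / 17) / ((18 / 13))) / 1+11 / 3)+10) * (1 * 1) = 1433 / 102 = 14.05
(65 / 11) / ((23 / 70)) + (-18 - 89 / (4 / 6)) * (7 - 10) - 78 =199609 / 506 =394.48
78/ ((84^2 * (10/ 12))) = 13/ 980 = 0.01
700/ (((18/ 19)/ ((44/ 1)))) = 292600/ 9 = 32511.11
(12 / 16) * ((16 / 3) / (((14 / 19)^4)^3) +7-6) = 2223945027636529 / 14173478093824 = 156.91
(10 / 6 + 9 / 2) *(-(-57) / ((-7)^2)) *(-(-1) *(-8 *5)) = -14060 / 49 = -286.94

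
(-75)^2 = 5625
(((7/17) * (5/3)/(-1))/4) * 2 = -35/102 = -0.34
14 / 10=7 / 5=1.40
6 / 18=1 / 3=0.33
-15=-15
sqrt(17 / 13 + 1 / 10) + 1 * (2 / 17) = 2 / 17 + sqrt(23790) / 130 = 1.30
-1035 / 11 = -94.09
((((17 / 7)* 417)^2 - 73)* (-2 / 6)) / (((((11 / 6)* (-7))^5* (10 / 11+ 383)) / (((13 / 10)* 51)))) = 43177507581312 / 254593966025245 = 0.17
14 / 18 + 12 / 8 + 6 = 149 / 18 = 8.28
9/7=1.29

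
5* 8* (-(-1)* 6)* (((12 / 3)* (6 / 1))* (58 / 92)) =83520 / 23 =3631.30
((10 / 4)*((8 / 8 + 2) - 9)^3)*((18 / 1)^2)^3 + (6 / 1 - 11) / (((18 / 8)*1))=-165299408660 / 9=-18366600962.22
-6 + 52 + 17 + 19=82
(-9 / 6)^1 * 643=-1929 / 2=-964.50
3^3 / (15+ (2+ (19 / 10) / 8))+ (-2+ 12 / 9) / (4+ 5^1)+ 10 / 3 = 179672 / 37233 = 4.83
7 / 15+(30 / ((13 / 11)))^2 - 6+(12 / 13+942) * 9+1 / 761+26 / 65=17604426332 / 1929135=9125.55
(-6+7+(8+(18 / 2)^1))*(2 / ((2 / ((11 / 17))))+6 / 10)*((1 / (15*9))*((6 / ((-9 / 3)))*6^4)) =-183168 / 425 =-430.98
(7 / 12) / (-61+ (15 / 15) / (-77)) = -539 / 56376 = -0.01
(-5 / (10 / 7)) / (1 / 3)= -21 / 2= -10.50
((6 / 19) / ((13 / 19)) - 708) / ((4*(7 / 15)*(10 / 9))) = -17739 / 52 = -341.13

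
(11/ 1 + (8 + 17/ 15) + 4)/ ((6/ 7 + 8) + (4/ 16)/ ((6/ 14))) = 2.56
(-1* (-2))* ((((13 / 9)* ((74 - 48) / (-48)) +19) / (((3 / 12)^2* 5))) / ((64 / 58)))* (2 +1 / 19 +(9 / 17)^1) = 3172397 / 11628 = 272.82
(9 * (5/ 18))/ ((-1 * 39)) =-5/ 78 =-0.06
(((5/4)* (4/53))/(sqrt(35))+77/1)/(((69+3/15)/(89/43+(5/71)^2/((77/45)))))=86485870* sqrt(35)/1071262471433+86485870/37499999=2.31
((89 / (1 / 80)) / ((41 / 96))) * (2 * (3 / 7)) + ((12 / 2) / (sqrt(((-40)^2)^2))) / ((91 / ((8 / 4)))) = 21325824123 / 1492400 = 14289.62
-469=-469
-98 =-98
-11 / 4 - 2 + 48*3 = 557 / 4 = 139.25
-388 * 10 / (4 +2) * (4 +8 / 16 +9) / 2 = -4365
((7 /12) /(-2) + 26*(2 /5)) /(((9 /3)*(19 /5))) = 1213 /1368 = 0.89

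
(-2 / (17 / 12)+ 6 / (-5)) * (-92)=20424 / 85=240.28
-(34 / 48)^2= -289 / 576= -0.50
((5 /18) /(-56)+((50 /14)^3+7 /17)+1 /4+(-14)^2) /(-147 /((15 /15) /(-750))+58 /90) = 1016878195 /462867485584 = 0.00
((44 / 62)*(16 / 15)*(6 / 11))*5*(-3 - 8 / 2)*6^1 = -2688 / 31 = -86.71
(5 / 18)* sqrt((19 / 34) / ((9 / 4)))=5* sqrt(646) / 918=0.14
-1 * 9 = -9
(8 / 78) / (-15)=-4 / 585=-0.01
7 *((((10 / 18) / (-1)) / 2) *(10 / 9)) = -175 / 81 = -2.16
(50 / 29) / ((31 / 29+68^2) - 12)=50 / 133779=0.00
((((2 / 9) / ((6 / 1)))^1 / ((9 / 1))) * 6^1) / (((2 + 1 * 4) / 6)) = 2 / 81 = 0.02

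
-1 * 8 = -8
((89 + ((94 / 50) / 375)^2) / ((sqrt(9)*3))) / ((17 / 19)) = 8742534638 / 791015625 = 11.05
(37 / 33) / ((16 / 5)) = 185 / 528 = 0.35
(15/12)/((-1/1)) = -5/4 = -1.25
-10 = -10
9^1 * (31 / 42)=93 / 14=6.64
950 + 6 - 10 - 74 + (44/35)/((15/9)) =152732/175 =872.75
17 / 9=1.89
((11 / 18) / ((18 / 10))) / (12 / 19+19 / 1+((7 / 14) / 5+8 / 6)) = 5225 / 324189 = 0.02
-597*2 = -1194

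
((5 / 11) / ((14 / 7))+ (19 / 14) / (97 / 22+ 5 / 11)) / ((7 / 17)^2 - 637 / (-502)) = 605192877 / 1719405149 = 0.35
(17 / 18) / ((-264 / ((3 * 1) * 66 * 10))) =-85 / 12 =-7.08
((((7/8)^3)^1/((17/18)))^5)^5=0.00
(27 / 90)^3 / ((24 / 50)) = 9 / 160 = 0.06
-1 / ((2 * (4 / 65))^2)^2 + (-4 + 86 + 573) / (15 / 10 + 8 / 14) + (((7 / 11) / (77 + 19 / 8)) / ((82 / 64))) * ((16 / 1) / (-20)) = -687479220118337 / 170089779200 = -4041.86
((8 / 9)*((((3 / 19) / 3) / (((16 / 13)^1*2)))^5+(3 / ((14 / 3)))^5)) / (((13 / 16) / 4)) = 153313529878003627 / 319097937558306816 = 0.48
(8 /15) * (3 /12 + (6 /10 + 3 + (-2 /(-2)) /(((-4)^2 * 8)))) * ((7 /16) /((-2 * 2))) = -5761 /25600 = -0.23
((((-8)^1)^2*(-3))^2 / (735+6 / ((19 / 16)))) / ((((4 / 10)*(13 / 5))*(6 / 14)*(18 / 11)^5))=34271652800 / 3597914619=9.53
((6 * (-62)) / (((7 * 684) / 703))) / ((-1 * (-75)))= -1147 / 1575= -0.73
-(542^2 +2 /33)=-9694214 /33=-293764.06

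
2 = 2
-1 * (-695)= 695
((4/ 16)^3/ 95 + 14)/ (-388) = -85121/ 2359040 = -0.04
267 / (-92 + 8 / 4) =-89 / 30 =-2.97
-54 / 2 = -27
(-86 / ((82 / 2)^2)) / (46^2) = -43 / 1778498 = -0.00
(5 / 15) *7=7 / 3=2.33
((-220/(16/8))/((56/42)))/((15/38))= -209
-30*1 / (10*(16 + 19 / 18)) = -0.18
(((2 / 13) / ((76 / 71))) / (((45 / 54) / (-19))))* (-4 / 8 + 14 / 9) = -1349 / 390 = -3.46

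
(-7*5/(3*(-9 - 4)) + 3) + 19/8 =1957/312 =6.27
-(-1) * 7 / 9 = 7 / 9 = 0.78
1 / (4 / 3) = 3 / 4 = 0.75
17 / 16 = 1.06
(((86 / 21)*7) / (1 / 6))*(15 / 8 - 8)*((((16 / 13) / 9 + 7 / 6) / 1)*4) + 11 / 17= -10923508 / 1989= -5491.96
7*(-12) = -84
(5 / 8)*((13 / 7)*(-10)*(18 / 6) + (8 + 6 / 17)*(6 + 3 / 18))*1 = -7505 / 2856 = -2.63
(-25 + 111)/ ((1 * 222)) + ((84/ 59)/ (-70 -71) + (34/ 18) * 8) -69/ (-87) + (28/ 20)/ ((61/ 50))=28470529298/ 1633510521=17.43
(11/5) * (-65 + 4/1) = -671/5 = -134.20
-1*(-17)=17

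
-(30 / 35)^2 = -36 / 49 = -0.73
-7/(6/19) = -133/6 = -22.17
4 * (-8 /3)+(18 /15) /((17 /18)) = -2396 /255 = -9.40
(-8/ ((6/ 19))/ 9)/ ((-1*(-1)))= -76/ 27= -2.81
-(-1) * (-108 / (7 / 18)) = -1944 / 7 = -277.71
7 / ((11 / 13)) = 91 / 11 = 8.27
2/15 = 0.13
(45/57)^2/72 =25/2888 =0.01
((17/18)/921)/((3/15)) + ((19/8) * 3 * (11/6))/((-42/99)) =-30.79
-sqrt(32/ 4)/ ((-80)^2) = -sqrt(2)/ 3200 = -0.00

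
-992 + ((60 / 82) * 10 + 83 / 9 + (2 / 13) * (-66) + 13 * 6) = -4353827 / 4797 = -907.61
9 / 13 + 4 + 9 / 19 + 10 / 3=6298 / 741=8.50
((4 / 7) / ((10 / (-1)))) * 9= -18 / 35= -0.51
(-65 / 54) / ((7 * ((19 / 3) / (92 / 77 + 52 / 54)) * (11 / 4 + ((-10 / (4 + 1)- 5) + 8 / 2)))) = 583180 / 2488563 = 0.23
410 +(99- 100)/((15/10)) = 1228/3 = 409.33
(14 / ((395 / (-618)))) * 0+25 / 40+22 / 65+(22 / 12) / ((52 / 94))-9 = -4.72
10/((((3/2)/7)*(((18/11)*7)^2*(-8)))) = -605/13608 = -0.04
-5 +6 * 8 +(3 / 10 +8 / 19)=8307 / 190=43.72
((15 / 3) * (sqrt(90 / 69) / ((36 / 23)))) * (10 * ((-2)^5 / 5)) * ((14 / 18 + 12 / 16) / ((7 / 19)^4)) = -143353100 * sqrt(690) / 194481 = -19362.19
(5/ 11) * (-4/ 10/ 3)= -2/ 33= -0.06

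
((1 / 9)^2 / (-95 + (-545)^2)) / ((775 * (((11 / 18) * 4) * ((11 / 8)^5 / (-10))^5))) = -7555786372591432341913600 / 9873431004579079421506773458192067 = -0.00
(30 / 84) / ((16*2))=5 / 448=0.01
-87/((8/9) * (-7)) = 783/56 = 13.98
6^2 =36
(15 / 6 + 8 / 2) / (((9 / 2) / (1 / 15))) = 13 / 135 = 0.10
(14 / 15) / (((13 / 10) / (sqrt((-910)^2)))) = 1960 / 3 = 653.33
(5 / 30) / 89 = 1 / 534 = 0.00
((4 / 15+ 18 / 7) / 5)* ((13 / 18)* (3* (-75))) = -1937 / 21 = -92.24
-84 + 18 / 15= -414 / 5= -82.80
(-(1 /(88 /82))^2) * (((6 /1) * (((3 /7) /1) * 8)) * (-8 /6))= 20172 /847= 23.82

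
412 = 412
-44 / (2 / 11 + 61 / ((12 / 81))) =-1936 / 18125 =-0.11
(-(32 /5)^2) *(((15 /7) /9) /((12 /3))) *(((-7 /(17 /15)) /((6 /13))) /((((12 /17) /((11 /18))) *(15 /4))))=9152 /1215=7.53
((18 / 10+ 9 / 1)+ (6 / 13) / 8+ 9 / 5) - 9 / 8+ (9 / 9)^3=6517 / 520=12.53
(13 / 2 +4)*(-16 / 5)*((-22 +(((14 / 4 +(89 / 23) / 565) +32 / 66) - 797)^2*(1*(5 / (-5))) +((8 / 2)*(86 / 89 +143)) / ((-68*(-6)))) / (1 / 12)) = 39195578689931319031208 / 154577710434125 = 253565527.53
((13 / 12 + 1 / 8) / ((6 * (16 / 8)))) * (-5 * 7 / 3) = -1015 / 864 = -1.17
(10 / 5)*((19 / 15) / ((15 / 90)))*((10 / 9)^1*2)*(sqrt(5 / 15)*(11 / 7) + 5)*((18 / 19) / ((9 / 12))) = 1408*sqrt(3) / 63 + 640 / 3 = 252.04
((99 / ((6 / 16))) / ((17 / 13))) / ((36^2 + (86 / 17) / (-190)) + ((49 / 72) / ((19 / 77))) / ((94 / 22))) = 1103319360 / 7086229603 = 0.16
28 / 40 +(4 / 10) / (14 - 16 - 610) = 107 / 153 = 0.70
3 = 3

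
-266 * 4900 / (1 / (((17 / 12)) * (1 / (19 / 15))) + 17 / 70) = -1551046000 / 1353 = -1146375.46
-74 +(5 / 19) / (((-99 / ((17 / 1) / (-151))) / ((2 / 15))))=-63054848 / 852093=-74.00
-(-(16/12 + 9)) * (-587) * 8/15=-145576/45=-3235.02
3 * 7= 21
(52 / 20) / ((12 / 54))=117 / 10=11.70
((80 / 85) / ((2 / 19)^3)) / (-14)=-6859 / 119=-57.64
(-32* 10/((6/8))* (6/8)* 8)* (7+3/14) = -129280/7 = -18468.57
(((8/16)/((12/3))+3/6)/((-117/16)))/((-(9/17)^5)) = 14198570/6908733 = 2.06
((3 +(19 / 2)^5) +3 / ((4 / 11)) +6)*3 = 7429953 / 32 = 232186.03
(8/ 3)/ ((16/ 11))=11/ 6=1.83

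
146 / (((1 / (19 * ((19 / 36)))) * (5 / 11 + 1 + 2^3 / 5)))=1449415 / 3024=479.30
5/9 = 0.56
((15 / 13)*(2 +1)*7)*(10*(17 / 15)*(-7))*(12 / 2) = -149940 / 13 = -11533.85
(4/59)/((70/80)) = 32/413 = 0.08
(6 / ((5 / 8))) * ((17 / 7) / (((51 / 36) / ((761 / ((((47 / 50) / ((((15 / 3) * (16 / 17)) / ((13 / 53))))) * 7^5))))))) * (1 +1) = 37170892800 / 1222020163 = 30.42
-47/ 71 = -0.66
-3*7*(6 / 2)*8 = -504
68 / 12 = 17 / 3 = 5.67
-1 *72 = -72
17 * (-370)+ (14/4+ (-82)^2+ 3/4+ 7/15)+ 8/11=290033/660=439.44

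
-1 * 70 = -70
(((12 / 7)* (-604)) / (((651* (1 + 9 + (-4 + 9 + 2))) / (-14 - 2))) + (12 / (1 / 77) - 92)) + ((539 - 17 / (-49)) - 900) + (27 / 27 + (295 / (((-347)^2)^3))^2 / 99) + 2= 3707320158003020376993560692172572296878 / 7791042749447435613556588075222948557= 475.84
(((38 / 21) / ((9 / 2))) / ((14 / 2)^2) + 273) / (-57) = -2528329 / 527877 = -4.79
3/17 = 0.18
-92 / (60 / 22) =-506 / 15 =-33.73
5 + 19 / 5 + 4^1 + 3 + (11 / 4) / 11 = 321 / 20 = 16.05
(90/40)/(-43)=-9/172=-0.05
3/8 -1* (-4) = 35/8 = 4.38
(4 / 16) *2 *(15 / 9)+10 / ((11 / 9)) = 595 / 66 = 9.02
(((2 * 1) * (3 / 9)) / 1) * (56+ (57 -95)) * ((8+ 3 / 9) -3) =64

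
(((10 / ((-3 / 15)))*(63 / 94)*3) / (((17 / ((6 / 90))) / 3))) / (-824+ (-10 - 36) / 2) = 135 / 96679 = 0.00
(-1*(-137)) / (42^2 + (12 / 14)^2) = 6713 / 86472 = 0.08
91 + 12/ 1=103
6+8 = 14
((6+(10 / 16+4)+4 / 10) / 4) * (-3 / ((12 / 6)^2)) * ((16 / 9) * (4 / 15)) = -49 / 50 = -0.98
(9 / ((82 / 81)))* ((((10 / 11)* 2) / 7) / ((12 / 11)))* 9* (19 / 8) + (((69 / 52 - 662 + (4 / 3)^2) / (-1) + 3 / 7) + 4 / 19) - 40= 6786078631 / 10208016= 664.78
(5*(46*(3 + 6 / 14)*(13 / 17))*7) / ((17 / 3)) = 215280 / 289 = 744.91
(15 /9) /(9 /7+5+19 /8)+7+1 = 2384 /291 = 8.19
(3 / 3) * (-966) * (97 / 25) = -93702 / 25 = -3748.08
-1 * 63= -63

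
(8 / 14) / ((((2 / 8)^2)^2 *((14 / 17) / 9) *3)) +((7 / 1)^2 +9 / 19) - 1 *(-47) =585945 / 931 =629.37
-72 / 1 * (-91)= 6552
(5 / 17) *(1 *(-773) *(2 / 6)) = -3865 / 51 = -75.78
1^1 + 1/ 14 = 15/ 14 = 1.07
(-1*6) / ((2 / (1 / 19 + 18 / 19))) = -3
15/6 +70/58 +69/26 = 2398/377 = 6.36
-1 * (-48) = 48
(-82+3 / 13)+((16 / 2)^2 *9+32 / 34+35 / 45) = 986444 / 1989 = 495.95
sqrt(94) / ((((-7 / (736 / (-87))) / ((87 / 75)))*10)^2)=135424*sqrt(94) / 6890625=0.19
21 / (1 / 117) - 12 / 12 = 2456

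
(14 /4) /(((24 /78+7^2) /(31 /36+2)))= 9373 /46152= 0.20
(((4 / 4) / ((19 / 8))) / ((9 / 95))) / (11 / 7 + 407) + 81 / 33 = 3173 / 1287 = 2.47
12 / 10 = 6 / 5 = 1.20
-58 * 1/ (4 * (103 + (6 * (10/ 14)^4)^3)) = -401397328829/ 2956773913406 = -0.14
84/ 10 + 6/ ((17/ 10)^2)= 15138/ 1445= 10.48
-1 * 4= -4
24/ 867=8/ 289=0.03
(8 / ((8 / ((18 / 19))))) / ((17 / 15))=270 / 323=0.84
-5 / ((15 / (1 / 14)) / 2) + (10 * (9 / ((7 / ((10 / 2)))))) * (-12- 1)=-835.76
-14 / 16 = -7 / 8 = -0.88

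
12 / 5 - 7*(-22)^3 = 74538.40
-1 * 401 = -401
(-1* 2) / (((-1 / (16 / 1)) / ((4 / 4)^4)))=32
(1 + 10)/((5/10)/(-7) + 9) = 154/125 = 1.23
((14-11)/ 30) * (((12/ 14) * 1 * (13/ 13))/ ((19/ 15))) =9/ 133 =0.07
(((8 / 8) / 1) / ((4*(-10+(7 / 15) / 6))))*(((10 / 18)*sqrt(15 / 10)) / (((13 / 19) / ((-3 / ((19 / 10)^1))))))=375*sqrt(6) / 23218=0.04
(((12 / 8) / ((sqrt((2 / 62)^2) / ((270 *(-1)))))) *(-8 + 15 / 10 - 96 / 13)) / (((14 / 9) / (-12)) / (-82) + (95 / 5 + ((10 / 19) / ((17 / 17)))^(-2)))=125432924625 / 16270163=7709.38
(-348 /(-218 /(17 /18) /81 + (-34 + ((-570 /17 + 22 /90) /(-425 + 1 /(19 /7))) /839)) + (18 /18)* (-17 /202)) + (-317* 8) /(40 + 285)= 19499490165534849 /12527273395248950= 1.56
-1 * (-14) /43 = 14 /43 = 0.33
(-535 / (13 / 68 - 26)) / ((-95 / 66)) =-160072 / 11115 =-14.40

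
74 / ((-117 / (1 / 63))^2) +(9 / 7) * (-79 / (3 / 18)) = -33111254284 / 54331641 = -609.43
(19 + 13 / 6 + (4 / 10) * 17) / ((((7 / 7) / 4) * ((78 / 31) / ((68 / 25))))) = 1768612 / 14625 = 120.93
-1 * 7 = -7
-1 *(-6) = 6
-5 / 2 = -2.50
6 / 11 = 0.55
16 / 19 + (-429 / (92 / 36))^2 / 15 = 94455353 / 50255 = 1879.52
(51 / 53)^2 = 2601 / 2809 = 0.93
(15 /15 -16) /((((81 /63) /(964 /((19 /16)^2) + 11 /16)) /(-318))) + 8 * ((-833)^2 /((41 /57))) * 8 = 7611023352261 /118408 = 64277948.72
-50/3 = -16.67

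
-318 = -318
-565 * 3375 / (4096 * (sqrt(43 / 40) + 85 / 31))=-8374359375 / 42270208 + 610835625 * sqrt(430) / 169080832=-123.20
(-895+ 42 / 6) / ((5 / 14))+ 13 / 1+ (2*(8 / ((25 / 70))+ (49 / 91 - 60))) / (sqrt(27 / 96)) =-12367 / 5 - 6424*sqrt(2) / 65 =-2613.17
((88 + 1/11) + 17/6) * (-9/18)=-6001/132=-45.46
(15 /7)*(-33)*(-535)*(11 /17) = 2913075 /119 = 24479.62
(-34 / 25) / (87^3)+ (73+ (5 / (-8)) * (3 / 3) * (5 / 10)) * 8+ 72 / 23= 442728027911 / 757278450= 584.63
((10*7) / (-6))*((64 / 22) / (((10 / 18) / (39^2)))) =-1022112 / 11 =-92919.27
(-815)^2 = 664225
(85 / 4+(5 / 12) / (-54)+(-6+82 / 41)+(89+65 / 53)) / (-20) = -738181 / 137376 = -5.37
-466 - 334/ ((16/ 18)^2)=-28439/ 32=-888.72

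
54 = 54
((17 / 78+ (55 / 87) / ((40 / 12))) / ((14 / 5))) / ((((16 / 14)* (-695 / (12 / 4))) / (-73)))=0.04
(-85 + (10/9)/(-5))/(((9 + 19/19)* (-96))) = 767/8640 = 0.09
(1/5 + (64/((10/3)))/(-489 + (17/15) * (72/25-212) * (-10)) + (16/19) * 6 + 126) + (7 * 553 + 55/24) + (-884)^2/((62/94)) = 11853835066763827/9971322360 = 1188792.68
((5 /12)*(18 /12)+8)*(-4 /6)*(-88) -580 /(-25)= 2646 /5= 529.20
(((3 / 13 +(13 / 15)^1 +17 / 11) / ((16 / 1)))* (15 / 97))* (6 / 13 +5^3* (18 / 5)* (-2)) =-33146643 / 1442584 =-22.98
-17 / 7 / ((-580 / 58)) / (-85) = -1 / 350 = -0.00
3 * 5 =15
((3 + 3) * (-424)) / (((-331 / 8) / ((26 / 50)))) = 31.97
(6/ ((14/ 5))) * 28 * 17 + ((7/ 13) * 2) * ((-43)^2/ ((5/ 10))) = 65032/ 13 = 5002.46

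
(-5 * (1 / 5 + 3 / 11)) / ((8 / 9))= -117 / 44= -2.66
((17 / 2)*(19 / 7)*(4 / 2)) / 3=323 / 21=15.38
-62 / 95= -0.65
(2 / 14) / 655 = 1 / 4585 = 0.00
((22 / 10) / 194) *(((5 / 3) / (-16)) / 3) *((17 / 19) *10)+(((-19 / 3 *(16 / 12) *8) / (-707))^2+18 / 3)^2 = 1745315209426931534977 / 48338482325358981168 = 36.11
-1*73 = -73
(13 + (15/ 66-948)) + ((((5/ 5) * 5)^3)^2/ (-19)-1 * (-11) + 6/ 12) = -364839/ 209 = -1745.64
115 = 115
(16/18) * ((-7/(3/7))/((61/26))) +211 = 337325/1647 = 204.81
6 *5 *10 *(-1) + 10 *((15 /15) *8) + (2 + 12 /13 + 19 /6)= -16685 /78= -213.91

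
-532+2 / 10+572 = 201 / 5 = 40.20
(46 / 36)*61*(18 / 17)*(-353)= -495259 / 17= -29132.88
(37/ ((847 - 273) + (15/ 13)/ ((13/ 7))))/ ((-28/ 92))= -143819/ 679777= -0.21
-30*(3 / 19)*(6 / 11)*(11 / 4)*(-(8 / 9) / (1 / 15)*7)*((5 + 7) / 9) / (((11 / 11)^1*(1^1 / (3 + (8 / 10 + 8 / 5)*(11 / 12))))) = 87360 / 19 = 4597.89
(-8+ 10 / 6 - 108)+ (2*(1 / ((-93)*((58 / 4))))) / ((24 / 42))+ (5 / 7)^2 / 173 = -871311401 / 7620823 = -114.33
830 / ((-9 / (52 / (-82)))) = 21580 / 369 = 58.48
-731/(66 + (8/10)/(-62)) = -113305/10228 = -11.08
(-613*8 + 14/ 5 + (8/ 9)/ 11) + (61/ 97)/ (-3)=-235337303/ 48015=-4901.33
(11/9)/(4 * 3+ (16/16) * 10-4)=11/162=0.07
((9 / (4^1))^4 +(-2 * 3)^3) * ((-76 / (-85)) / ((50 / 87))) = -296.17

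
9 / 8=1.12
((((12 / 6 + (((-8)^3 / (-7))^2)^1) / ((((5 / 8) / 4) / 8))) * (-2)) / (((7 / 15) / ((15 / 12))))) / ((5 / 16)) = -1611214848 / 343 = -4697419.38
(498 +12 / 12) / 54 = 499 / 54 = 9.24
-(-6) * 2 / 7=12 / 7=1.71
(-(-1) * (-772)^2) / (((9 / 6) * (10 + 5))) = 1191968 / 45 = 26488.18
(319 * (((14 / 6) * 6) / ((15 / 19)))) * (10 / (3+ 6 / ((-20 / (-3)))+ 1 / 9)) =267960 / 19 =14103.16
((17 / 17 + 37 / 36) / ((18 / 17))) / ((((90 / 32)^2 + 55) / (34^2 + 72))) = 48766336 / 1304505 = 37.38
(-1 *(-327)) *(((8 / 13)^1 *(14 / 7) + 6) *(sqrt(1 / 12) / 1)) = 5123 *sqrt(3) / 13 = 682.56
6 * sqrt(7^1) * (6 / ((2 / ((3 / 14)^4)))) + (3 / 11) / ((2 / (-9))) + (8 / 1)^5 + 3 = 32769.87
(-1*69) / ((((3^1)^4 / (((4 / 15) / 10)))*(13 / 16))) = -736 / 26325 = -0.03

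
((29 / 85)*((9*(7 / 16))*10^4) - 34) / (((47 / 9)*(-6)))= -683391 / 1598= -427.65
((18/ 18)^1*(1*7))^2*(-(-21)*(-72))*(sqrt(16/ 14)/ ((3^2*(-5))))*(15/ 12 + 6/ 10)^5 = 10193561679*sqrt(14)/ 1000000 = 38140.82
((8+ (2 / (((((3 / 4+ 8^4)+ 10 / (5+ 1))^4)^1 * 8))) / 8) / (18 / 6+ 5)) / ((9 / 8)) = 46803615954148153616 / 52654067948416672089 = 0.89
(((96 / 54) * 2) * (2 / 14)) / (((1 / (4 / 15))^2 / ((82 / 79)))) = 41984 / 1119825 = 0.04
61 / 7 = 8.71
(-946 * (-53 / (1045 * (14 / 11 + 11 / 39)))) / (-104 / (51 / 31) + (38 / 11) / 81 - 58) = -14809085577 / 58150313960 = -0.25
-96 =-96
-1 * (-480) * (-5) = -2400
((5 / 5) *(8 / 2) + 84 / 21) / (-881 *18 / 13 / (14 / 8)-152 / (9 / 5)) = -819 / 80006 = -0.01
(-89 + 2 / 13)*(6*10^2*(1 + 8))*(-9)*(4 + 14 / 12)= 290020500 / 13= 22309269.23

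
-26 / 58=-13 / 29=-0.45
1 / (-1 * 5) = -1 / 5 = -0.20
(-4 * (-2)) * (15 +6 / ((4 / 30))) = 480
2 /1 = 2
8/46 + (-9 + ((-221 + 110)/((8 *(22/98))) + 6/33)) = -70.45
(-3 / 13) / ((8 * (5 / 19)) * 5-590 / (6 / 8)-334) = 171 / 822614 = 0.00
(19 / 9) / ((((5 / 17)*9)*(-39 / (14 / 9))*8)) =-2261 / 568620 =-0.00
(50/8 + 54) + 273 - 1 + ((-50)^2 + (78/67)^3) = 3409242235/1203052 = 2833.83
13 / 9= 1.44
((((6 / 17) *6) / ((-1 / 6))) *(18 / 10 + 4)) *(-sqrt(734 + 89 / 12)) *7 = 7308 *sqrt(26691) / 85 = 14046.30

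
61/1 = 61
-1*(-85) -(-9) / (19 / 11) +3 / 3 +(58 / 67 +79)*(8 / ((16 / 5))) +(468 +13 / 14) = 6770607 / 8911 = 759.80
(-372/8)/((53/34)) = -1581/53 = -29.83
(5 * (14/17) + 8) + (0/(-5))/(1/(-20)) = 206/17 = 12.12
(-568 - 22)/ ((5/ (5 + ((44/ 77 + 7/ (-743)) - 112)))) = 65322912/ 5201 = 12559.68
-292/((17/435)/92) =-11685840/17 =-687402.35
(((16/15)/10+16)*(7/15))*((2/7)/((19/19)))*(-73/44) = -44092/12375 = -3.56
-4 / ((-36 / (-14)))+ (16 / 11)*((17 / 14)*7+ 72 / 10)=10534 / 495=21.28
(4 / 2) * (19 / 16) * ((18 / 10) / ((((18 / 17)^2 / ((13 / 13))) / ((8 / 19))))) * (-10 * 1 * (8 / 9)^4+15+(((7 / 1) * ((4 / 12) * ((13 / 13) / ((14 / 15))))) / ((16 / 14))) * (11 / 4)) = 358539469 / 15116544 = 23.72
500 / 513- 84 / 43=-21592 / 22059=-0.98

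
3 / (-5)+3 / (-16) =-63 / 80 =-0.79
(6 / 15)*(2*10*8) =64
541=541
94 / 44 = 47 / 22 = 2.14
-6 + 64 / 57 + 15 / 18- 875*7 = -698711 / 114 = -6129.04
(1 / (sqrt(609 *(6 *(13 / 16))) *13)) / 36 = sqrt(5278) / 1852578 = 0.00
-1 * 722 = -722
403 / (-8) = -403 / 8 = -50.38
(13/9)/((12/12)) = 13/9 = 1.44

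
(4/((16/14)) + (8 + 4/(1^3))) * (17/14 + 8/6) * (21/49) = 3317/196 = 16.92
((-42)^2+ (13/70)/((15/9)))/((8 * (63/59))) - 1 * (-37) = 243.51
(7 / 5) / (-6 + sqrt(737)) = 42 / 3505 + 7 * sqrt(737) / 3505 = 0.07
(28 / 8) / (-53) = -7 / 106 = -0.07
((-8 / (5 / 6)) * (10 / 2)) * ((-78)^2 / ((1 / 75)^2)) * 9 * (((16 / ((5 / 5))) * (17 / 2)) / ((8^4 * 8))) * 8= -3927031875 / 8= -490878984.38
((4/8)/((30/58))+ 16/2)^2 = 72361/900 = 80.40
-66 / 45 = -22 / 15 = -1.47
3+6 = 9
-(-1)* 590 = 590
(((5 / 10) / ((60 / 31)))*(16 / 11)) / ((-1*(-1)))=62 / 165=0.38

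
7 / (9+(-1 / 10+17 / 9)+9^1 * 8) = 630 / 7451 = 0.08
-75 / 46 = -1.63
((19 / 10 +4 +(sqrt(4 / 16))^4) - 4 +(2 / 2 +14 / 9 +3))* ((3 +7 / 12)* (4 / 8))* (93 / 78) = 7215529 / 449280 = 16.06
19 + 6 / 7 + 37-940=-6182 / 7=-883.14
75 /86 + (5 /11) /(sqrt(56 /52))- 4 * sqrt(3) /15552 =-sqrt(3) /3888 + 5 * sqrt(182) /154 + 75 /86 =1.31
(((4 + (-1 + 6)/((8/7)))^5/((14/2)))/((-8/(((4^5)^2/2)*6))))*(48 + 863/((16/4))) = -4273145963655/7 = -610449423379.29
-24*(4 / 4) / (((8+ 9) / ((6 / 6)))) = -24 / 17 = -1.41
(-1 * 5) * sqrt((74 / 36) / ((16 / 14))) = -5 * sqrt(259) / 12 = -6.71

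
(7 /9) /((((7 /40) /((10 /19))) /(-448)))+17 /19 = -179047 /171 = -1047.06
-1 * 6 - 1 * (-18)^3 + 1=5827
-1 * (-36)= 36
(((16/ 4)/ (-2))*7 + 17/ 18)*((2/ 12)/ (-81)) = 235/ 8748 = 0.03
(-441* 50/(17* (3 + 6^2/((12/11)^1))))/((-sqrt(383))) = 1225* sqrt(383)/13022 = 1.84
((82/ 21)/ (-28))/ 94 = -41/ 27636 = -0.00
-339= -339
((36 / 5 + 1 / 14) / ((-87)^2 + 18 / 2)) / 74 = 0.00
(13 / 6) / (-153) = -13 / 918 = -0.01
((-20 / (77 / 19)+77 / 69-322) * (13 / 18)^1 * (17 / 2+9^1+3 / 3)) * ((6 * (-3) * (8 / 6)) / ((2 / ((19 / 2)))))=15820312703 / 31878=496276.83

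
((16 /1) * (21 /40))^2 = 1764 /25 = 70.56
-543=-543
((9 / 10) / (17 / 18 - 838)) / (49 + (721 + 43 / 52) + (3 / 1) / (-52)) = -27 / 19355300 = -0.00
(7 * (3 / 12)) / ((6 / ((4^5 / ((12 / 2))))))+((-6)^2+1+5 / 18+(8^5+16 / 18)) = 591407 / 18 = 32855.94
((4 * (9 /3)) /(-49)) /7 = -12 /343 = -0.03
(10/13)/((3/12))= 3.08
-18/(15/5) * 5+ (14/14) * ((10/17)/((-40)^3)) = -3264001/108800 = -30.00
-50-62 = -112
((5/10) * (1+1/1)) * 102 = 102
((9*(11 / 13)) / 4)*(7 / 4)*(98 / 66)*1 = 1029 / 208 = 4.95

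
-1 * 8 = -8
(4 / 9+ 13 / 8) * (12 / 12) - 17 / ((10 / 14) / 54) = -461927 / 360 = -1283.13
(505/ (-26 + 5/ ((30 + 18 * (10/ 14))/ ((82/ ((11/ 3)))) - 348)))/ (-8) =25079815/ 10335644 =2.43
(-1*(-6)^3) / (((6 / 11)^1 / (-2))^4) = 117128 / 3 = 39042.67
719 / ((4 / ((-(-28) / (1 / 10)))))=50330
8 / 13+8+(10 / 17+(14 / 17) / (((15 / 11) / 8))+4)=18.03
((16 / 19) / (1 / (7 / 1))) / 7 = 16 / 19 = 0.84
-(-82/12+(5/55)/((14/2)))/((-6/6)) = -3151/462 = -6.82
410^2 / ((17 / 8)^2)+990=11044510 / 289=38216.30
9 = 9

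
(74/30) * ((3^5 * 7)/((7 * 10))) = 2997/50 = 59.94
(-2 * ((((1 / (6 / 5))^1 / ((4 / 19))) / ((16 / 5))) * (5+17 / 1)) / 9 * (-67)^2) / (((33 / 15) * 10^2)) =-426455 / 3456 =-123.40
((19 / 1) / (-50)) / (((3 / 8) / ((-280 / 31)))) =4256 / 465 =9.15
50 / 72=25 / 36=0.69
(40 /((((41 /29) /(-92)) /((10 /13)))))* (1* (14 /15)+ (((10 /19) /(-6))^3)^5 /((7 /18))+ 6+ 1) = -1434431733980802614925255351711680 /90303706181388172198791488787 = -15884.53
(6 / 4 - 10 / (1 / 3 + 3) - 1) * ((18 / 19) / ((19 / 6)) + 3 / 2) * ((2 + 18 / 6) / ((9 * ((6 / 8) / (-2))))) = 21650 / 3249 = 6.66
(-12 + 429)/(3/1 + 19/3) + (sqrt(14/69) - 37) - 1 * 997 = -27701/28 + sqrt(966)/69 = -988.87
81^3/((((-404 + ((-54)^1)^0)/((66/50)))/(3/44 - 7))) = 97253703/8060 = 12066.22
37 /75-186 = -13913 /75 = -185.51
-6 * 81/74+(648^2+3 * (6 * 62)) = 15577497/37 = 421013.43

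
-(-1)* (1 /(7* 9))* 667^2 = 444889 /63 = 7061.73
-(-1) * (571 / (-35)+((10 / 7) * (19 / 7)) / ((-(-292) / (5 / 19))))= -583437 / 35770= -16.31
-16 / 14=-8 / 7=-1.14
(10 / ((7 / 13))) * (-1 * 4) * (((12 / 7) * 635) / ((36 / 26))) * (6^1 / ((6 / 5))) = -42926000 / 147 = -292013.61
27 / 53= 0.51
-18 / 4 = -9 / 2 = -4.50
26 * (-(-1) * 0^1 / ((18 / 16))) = 0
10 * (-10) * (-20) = 2000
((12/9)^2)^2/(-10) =-128/405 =-0.32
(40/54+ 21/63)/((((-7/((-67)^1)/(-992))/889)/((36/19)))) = -979147648/57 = -17178028.91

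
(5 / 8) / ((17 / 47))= 235 / 136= 1.73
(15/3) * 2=10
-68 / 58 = -34 / 29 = -1.17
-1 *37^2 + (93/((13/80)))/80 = -17704/13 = -1361.85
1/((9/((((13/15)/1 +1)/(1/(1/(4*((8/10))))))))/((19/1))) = 133/108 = 1.23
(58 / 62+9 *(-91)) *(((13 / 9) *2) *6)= -1318720 / 93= -14179.78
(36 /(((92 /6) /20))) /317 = 0.15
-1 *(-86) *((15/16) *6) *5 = 9675/4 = 2418.75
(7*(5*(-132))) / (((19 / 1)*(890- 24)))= -2310 / 8227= -0.28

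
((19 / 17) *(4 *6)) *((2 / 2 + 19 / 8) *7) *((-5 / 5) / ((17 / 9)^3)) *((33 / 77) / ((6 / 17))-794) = 12452312169 / 167042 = 74546.00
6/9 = 2/3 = 0.67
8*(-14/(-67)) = 112/67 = 1.67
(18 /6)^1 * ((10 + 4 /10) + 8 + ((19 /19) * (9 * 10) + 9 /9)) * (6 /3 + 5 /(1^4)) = 11487 /5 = 2297.40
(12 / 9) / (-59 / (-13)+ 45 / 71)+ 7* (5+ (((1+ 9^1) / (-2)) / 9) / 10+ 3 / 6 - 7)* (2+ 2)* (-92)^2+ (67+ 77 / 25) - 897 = -198438946009 / 537075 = -369480.88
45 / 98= 0.46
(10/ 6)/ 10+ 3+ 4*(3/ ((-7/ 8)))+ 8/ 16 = -10.05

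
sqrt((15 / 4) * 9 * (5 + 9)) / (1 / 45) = 135 * sqrt(210) / 2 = 978.17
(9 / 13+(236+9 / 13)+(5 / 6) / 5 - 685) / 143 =-34901 / 11154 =-3.13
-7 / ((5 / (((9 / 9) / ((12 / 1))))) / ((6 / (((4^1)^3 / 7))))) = -49 / 640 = -0.08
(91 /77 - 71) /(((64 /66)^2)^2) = -323433 /4096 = -78.96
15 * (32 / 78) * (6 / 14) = 240 / 91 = 2.64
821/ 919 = 0.89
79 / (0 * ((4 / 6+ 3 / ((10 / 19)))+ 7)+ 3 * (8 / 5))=395 / 24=16.46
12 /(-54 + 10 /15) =-9 /40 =-0.22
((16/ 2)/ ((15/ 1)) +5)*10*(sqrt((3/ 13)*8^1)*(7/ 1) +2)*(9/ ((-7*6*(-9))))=166/ 63 +166*sqrt(78)/ 117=15.17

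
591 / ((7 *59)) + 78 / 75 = 25513 / 10325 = 2.47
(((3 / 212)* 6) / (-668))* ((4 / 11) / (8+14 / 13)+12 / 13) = -36567 / 298703548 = -0.00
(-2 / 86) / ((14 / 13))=-13 / 602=-0.02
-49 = -49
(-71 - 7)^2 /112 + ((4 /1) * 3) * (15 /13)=24813 /364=68.17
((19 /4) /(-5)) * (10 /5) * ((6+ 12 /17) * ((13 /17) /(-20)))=14079 /28900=0.49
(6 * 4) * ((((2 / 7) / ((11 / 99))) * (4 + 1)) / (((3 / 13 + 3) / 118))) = 552240 / 49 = 11270.20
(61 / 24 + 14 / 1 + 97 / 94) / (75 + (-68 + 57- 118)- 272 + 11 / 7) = -138761 / 2561688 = -0.05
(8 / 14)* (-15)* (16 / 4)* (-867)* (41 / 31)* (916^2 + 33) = 7158503203920 / 217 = 32988494027.28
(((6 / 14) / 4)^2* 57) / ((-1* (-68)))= 0.01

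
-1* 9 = -9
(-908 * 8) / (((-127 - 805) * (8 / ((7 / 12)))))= 1589 / 2796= 0.57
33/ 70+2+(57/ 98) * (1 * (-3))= 178/ 245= 0.73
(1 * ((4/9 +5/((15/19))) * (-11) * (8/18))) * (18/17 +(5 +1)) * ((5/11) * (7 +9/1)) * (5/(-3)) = 3904000/1377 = 2835.15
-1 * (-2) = 2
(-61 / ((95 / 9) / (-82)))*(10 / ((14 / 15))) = 675270 / 133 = 5077.22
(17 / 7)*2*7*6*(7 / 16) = 357 / 4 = 89.25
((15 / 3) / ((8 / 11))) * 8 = 55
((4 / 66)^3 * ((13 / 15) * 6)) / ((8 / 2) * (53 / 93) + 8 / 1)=1612 / 14314905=0.00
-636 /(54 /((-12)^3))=20352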